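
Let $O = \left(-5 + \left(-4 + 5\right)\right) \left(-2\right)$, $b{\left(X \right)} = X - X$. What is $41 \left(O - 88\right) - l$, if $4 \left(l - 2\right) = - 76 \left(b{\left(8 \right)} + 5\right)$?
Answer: $-3187$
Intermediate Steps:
$b{\left(X \right)} = 0$
$O = 8$ ($O = \left(-5 + 1\right) \left(-2\right) = \left(-4\right) \left(-2\right) = 8$)
$l = -93$ ($l = 2 + \frac{\left(-76\right) \left(0 + 5\right)}{4} = 2 + \frac{\left(-76\right) 5}{4} = 2 + \frac{1}{4} \left(-380\right) = 2 - 95 = -93$)
$41 \left(O - 88\right) - l = 41 \left(8 - 88\right) - -93 = 41 \left(-80\right) + 93 = -3280 + 93 = -3187$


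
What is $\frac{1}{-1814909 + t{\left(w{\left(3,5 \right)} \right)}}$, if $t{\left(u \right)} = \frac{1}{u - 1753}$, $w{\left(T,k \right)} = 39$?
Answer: $- \frac{1714}{3110754027} \approx -5.5099 \cdot 10^{-7}$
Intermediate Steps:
$t{\left(u \right)} = \frac{1}{-1753 + u}$
$\frac{1}{-1814909 + t{\left(w{\left(3,5 \right)} \right)}} = \frac{1}{-1814909 + \frac{1}{-1753 + 39}} = \frac{1}{-1814909 + \frac{1}{-1714}} = \frac{1}{-1814909 - \frac{1}{1714}} = \frac{1}{- \frac{3110754027}{1714}} = - \frac{1714}{3110754027}$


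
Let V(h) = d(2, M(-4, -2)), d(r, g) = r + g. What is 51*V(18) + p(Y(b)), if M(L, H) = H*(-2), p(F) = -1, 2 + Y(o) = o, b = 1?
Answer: 305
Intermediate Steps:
Y(o) = -2 + o
M(L, H) = -2*H
d(r, g) = g + r
V(h) = 6 (V(h) = -2*(-2) + 2 = 4 + 2 = 6)
51*V(18) + p(Y(b)) = 51*6 - 1 = 306 - 1 = 305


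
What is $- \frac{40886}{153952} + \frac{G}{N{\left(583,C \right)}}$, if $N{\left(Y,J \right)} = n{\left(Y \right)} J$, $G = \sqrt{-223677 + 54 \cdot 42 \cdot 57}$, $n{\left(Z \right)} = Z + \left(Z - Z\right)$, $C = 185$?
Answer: $- \frac{20443}{76976} + \frac{3 i \sqrt{10489}}{107855} \approx -0.26558 + 0.0028487 i$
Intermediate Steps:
$n{\left(Z \right)} = Z$ ($n{\left(Z \right)} = Z + 0 = Z$)
$G = 3 i \sqrt{10489}$ ($G = \sqrt{-223677 + 2268 \cdot 57} = \sqrt{-223677 + 129276} = \sqrt{-94401} = 3 i \sqrt{10489} \approx 307.25 i$)
$N{\left(Y,J \right)} = J Y$ ($N{\left(Y,J \right)} = Y J = J Y$)
$- \frac{40886}{153952} + \frac{G}{N{\left(583,C \right)}} = - \frac{40886}{153952} + \frac{3 i \sqrt{10489}}{185 \cdot 583} = \left(-40886\right) \frac{1}{153952} + \frac{3 i \sqrt{10489}}{107855} = - \frac{20443}{76976} + 3 i \sqrt{10489} \cdot \frac{1}{107855} = - \frac{20443}{76976} + \frac{3 i \sqrt{10489}}{107855}$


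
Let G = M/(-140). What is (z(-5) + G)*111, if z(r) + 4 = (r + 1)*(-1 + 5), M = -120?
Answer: -14874/7 ≈ -2124.9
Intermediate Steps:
z(r) = 4*r (z(r) = -4 + (r + 1)*(-1 + 5) = -4 + (1 + r)*4 = -4 + (4 + 4*r) = 4*r)
G = 6/7 (G = -120/(-140) = -120*(-1/140) = 6/7 ≈ 0.85714)
(z(-5) + G)*111 = (4*(-5) + 6/7)*111 = (-20 + 6/7)*111 = -134/7*111 = -14874/7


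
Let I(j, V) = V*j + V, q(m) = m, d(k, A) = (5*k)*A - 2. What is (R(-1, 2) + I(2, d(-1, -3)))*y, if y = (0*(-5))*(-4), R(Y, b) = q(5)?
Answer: 0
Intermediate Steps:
d(k, A) = -2 + 5*A*k (d(k, A) = 5*A*k - 2 = -2 + 5*A*k)
R(Y, b) = 5
I(j, V) = V + V*j
y = 0 (y = 0*(-4) = 0)
(R(-1, 2) + I(2, d(-1, -3)))*y = (5 + (-2 + 5*(-3)*(-1))*(1 + 2))*0 = (5 + (-2 + 15)*3)*0 = (5 + 13*3)*0 = (5 + 39)*0 = 44*0 = 0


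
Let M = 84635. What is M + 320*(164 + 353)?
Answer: 250075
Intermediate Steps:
M + 320*(164 + 353) = 84635 + 320*(164 + 353) = 84635 + 320*517 = 84635 + 165440 = 250075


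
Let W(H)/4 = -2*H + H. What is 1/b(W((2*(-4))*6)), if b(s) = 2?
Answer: ½ ≈ 0.50000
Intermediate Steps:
W(H) = -4*H (W(H) = 4*(-2*H + H) = 4*(-H) = -4*H)
1/b(W((2*(-4))*6)) = 1/2 = ½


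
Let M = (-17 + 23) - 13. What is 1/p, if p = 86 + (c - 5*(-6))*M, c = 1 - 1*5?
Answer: -1/96 ≈ -0.010417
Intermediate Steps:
M = -7 (M = 6 - 13 = -7)
c = -4 (c = 1 - 5 = -4)
p = -96 (p = 86 + (-4 - 5*(-6))*(-7) = 86 + (-4 + 30)*(-7) = 86 + 26*(-7) = 86 - 182 = -96)
1/p = 1/(-96) = -1/96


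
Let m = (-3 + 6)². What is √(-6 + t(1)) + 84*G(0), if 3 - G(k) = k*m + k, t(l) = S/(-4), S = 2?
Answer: 252 + I*√26/2 ≈ 252.0 + 2.5495*I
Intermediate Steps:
m = 9 (m = 3² = 9)
t(l) = -½ (t(l) = 2/(-4) = 2*(-¼) = -½)
G(k) = 3 - 10*k (G(k) = 3 - (k*9 + k) = 3 - (9*k + k) = 3 - 10*k)
√(-6 + t(1)) + 84*G(0) = √(-6 - ½) + 84*(3 - 10*0) = √(-13/2) + 84*(3 + 0) = I*√26/2 + 84*3 = I*√26/2 + 252 = 252 + I*√26/2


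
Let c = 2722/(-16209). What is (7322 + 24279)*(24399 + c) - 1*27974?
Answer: 12497131190503/16209 ≈ 7.7100e+8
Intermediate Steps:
c = -2722/16209 (c = 2722*(-1/16209) = -2722/16209 ≈ -0.16793)
(7322 + 24279)*(24399 + c) - 1*27974 = (7322 + 24279)*(24399 - 2722/16209) - 1*27974 = 31601*(395480669/16209) - 27974 = 12497584621069/16209 - 27974 = 12497131190503/16209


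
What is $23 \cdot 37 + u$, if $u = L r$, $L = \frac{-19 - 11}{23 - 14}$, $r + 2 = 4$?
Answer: $\frac{2533}{3} \approx 844.33$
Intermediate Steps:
$r = 2$ ($r = -2 + 4 = 2$)
$L = - \frac{10}{3}$ ($L = - \frac{30}{9} = \left(-30\right) \frac{1}{9} = - \frac{10}{3} \approx -3.3333$)
$u = - \frac{20}{3}$ ($u = \left(- \frac{10}{3}\right) 2 = - \frac{20}{3} \approx -6.6667$)
$23 \cdot 37 + u = 23 \cdot 37 - \frac{20}{3} = 851 - \frac{20}{3} = \frac{2533}{3}$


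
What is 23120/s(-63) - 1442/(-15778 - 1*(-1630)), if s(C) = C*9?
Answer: -6042299/148554 ≈ -40.674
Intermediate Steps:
s(C) = 9*C
23120/s(-63) - 1442/(-15778 - 1*(-1630)) = 23120/((9*(-63))) - 1442/(-15778 - 1*(-1630)) = 23120/(-567) - 1442/(-15778 + 1630) = 23120*(-1/567) - 1442/(-14148) = -23120/567 - 1442*(-1/14148) = -23120/567 + 721/7074 = -6042299/148554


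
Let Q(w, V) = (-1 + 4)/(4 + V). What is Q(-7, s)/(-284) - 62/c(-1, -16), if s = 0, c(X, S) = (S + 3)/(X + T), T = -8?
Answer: -633927/14768 ≈ -42.926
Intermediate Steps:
c(X, S) = (3 + S)/(-8 + X) (c(X, S) = (S + 3)/(X - 8) = (3 + S)/(-8 + X))
Q(w, V) = 3/(4 + V)
Q(-7, s)/(-284) - 62/c(-1, -16) = (3/(4 + 0))/(-284) - 62*(-8 - 1)/(3 - 16) = (3/4)*(-1/284) - 62/(-13/(-9)) = (3*(¼))*(-1/284) - 62/((-⅑*(-13))) = (¾)*(-1/284) - 62/13/9 = -3/1136 - 62*9/13 = -3/1136 - 558/13 = -633927/14768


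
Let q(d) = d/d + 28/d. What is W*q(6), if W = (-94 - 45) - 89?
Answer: -1292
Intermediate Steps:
q(d) = 1 + 28/d
W = -228 (W = -139 - 89 = -228)
W*q(6) = -228*(28 + 6)/6 = -38*34 = -228*17/3 = -1292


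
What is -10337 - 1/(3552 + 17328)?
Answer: -215836561/20880 ≈ -10337.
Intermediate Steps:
-10337 - 1/(3552 + 17328) = -10337 - 1/20880 = -215836561/20880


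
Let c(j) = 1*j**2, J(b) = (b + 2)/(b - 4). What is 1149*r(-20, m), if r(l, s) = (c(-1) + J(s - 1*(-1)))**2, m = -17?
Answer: 332061/100 ≈ 3320.6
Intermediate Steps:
J(b) = (2 + b)/(-4 + b)
c(j) = j**2
r(l, s) = (1 + (3 + s)/(-3 + s))**2 (r(l, s) = ((-1)**2 + (2 + (s - 1*(-1)))/(-4 + (s - 1*(-1))))**2 = (1 + (2 + (s + 1))/(-4 + (s + 1)))**2 = (1 + (2 + (1 + s))/(-4 + (1 + s)))**2 = (1 + (3 + s)/(-3 + s))**2)
1149*r(-20, m) = 1149*(4*(-17)**2/(-3 - 17)**2) = 1149*(4*289/(-20)**2) = 1149*(4*289*(1/400)) = 1149*(289/100) = 332061/100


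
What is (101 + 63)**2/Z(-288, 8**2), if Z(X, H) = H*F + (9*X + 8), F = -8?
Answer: -3362/387 ≈ -8.6873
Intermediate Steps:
Z(X, H) = 8 - 8*H + 9*X (Z(X, H) = H*(-8) + (9*X + 8) = -8*H + (8 + 9*X) = 8 - 8*H + 9*X)
(101 + 63)**2/Z(-288, 8**2) = (101 + 63)**2/(8 - 8*8**2 + 9*(-288)) = 164**2/(8 - 8*64 - 2592) = 26896/(8 - 512 - 2592) = 26896/(-3096) = 26896*(-1/3096) = -3362/387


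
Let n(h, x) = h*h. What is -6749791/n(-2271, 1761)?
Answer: -6749791/5157441 ≈ -1.3087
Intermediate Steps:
n(h, x) = h²
-6749791/n(-2271, 1761) = -6749791/((-2271)²) = -6749791/5157441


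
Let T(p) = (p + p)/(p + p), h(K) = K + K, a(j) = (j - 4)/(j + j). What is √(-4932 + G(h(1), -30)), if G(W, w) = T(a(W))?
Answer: I*√4931 ≈ 70.221*I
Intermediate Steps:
a(j) = (-4 + j)/(2*j) (a(j) = (-4 + j)/((2*j)) = (-4 + j)*(1/(2*j)) = (-4 + j)/(2*j))
h(K) = 2*K
T(p) = 1 (T(p) = (2*p)/((2*p)) = (2*p)*(1/(2*p)) = 1)
G(W, w) = 1
√(-4932 + G(h(1), -30)) = √(-4932 + 1) = √(-4931) = I*√4931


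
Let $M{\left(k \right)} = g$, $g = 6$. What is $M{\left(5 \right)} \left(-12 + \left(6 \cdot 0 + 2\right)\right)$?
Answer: $-60$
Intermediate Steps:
$M{\left(k \right)} = 6$
$M{\left(5 \right)} \left(-12 + \left(6 \cdot 0 + 2\right)\right) = 6 \left(-12 + \left(6 \cdot 0 + 2\right)\right) = 6 \left(-12 + \left(0 + 2\right)\right) = 6 \left(-12 + 2\right) = 6 \left(-10\right) = -60$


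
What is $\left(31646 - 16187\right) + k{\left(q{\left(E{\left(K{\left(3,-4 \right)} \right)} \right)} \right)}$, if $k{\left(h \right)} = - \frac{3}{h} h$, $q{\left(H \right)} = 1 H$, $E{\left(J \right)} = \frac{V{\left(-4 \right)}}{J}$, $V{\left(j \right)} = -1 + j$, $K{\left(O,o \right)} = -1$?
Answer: $15456$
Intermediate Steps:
$E{\left(J \right)} = - \frac{5}{J}$ ($E{\left(J \right)} = \frac{-1 - 4}{J} = - \frac{5}{J}$)
$q{\left(H \right)} = H$
$k{\left(h \right)} = -3$
$\left(31646 - 16187\right) + k{\left(q{\left(E{\left(K{\left(3,-4 \right)} \right)} \right)} \right)} = \left(31646 - 16187\right) - 3 = 15459 - 3 = 15456$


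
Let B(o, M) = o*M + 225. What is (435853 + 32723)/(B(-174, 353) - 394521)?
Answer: -78096/75953 ≈ -1.0282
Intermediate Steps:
B(o, M) = 225 + M*o (B(o, M) = M*o + 225 = 225 + M*o)
(435853 + 32723)/(B(-174, 353) - 394521) = (435853 + 32723)/((225 + 353*(-174)) - 394521) = 468576/((225 - 61422) - 394521) = 468576/(-61197 - 394521) = 468576/(-455718) = 468576*(-1/455718) = -78096/75953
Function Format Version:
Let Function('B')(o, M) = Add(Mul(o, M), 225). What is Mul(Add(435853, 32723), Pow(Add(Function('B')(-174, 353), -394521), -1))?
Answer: Rational(-78096, 75953) ≈ -1.0282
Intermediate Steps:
Function('B')(o, M) = Add(225, Mul(M, o)) (Function('B')(o, M) = Add(Mul(M, o), 225) = Add(225, Mul(M, o)))
Mul(Add(435853, 32723), Pow(Add(Function('B')(-174, 353), -394521), -1)) = Mul(Add(435853, 32723), Pow(Add(Add(225, Mul(353, -174)), -394521), -1)) = Mul(468576, Pow(Add(Add(225, -61422), -394521), -1)) = Mul(468576, Pow(Add(-61197, -394521), -1)) = Mul(468576, Pow(-455718, -1)) = Mul(468576, Rational(-1, 455718)) = Rational(-78096, 75953)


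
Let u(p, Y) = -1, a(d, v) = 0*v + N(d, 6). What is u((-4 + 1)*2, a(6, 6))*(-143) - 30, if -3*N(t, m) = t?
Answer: 113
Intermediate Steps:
N(t, m) = -t/3
a(d, v) = -d/3 (a(d, v) = 0*v - d/3 = 0 - d/3 = -d/3)
u((-4 + 1)*2, a(6, 6))*(-143) - 30 = -1*(-143) - 30 = 143 - 30 = 113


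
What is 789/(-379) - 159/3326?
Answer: -2684475/1260554 ≈ -2.1296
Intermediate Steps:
789/(-379) - 159/3326 = 789*(-1/379) - 159*1/3326 = -789/379 - 159/3326 = -2684475/1260554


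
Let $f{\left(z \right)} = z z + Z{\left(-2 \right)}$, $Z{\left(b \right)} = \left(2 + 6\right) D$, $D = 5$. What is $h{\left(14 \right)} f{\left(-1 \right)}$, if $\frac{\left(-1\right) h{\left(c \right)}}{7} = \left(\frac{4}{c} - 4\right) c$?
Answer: $14924$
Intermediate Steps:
$Z{\left(b \right)} = 40$ ($Z{\left(b \right)} = \left(2 + 6\right) 5 = 8 \cdot 5 = 40$)
$f{\left(z \right)} = 40 + z^{2}$ ($f{\left(z \right)} = z z + 40 = z^{2} + 40 = 40 + z^{2}$)
$h{\left(c \right)} = - 7 c \left(-4 + \frac{4}{c}\right)$ ($h{\left(c \right)} = - 7 \left(\frac{4}{c} - 4\right) c = - 7 \left(-4 + \frac{4}{c}\right) c = - 7 c \left(-4 + \frac{4}{c}\right)$)
$h{\left(14 \right)} f{\left(-1 \right)} = \left(-28 + 28 \cdot 14\right) \left(40 + \left(-1\right)^{2}\right) = \left(-28 + 392\right) \left(40 + 1\right) = 364 \cdot 41 = 14924$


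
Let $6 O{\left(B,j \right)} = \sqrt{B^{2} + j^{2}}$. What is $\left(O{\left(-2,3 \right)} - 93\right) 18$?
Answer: $-1674 + 3 \sqrt{13} \approx -1663.2$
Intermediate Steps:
$O{\left(B,j \right)} = \frac{\sqrt{B^{2} + j^{2}}}{6}$
$\left(O{\left(-2,3 \right)} - 93\right) 18 = \left(\frac{\sqrt{\left(-2\right)^{2} + 3^{2}}}{6} - 93\right) 18 = \left(\frac{\sqrt{4 + 9}}{6} - 93\right) 18 = \left(\frac{\sqrt{13}}{6} - 93\right) 18 = \left(-93 + \frac{\sqrt{13}}{6}\right) 18 = -1674 + 3 \sqrt{13}$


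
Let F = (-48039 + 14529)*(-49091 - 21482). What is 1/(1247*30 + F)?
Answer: 1/2364938640 ≈ 4.2284e-10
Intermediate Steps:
F = 2364901230 (F = -33510*(-70573) = 2364901230)
1/(1247*30 + F) = 1/(1247*30 + 2364901230) = 1/(37410 + 2364901230) = 1/2364938640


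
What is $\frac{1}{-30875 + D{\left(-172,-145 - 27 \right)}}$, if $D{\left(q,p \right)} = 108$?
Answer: $- \frac{1}{30767} \approx -3.2502 \cdot 10^{-5}$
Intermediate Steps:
$\frac{1}{-30875 + D{\left(-172,-145 - 27 \right)}} = \frac{1}{-30875 + 108} = \frac{1}{-30767} = - \frac{1}{30767}$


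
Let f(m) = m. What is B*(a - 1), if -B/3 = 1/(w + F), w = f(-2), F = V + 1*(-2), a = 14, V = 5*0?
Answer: 39/4 ≈ 9.7500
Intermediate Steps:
V = 0
F = -2 (F = 0 + 1*(-2) = 0 - 2 = -2)
w = -2
B = 3/4 (B = -3/(-2 - 2) = -3/(-4) = -3*(-1/4) = 3/4 ≈ 0.75000)
B*(a - 1) = 3*(14 - 1)/4 = (3/4)*13 = 39/4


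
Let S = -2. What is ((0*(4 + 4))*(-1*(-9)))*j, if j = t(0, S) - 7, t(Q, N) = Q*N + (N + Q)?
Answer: 0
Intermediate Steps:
t(Q, N) = N + Q + N*Q (t(Q, N) = N*Q + (N + Q) = N + Q + N*Q)
j = -9 (j = (-2 + 0 - 2*0) - 7 = (-2 + 0 + 0) - 7 = -2 - 7 = -9)
((0*(4 + 4))*(-1*(-9)))*j = ((0*(4 + 4))*(-1*(-9)))*(-9) = ((0*8)*9)*(-9) = (0*9)*(-9) = 0*(-9) = 0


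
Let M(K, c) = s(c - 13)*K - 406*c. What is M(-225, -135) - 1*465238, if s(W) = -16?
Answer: -406828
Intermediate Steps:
M(K, c) = -406*c - 16*K (M(K, c) = -16*K - 406*c = -406*c - 16*K)
M(-225, -135) - 1*465238 = (-406*(-135) - 16*(-225)) - 1*465238 = (54810 + 3600) - 465238 = 58410 - 465238 = -406828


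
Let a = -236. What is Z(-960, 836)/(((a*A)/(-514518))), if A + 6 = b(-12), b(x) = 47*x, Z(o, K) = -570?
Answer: 257259/118 ≈ 2180.2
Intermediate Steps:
A = -570 (A = -6 + 47*(-12) = -6 - 564 = -570)
Z(-960, 836)/(((a*A)/(-514518))) = -570/(-236*(-570)/(-514518)) = -570/(134520*(-1/514518)) = -570/(-22420/85753) = -570*(-85753/22420) = 257259/118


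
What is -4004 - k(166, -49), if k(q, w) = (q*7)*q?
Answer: -196896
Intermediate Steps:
k(q, w) = 7*q² (k(q, w) = (7*q)*q = 7*q²)
-4004 - k(166, -49) = -4004 - 7*166² = -4004 - 7*27556 = -4004 - 1*192892 = -4004 - 192892 = -196896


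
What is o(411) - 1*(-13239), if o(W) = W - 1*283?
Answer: 13367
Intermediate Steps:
o(W) = -283 + W (o(W) = W - 283 = -283 + W)
o(411) - 1*(-13239) = (-283 + 411) - 1*(-13239) = 128 + 13239 = 13367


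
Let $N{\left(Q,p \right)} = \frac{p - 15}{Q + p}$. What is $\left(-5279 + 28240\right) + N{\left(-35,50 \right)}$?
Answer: $\frac{68890}{3} \approx 22963.0$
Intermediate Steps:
$N{\left(Q,p \right)} = \frac{-15 + p}{Q + p}$
$\left(-5279 + 28240\right) + N{\left(-35,50 \right)} = \left(-5279 + 28240\right) + \frac{-15 + 50}{-35 + 50} = 22961 + \frac{1}{15} \cdot 35 = 22961 + \frac{7}{3} = \frac{68890}{3}$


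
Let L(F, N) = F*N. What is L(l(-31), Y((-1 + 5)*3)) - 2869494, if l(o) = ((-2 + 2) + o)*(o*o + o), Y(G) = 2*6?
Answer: -3215454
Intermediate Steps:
Y(G) = 12
l(o) = o*(o + o²) (l(o) = (0 + o)*(o² + o) = o*(o + o²))
L(l(-31), Y((-1 + 5)*3)) - 2869494 = ((-31)²*(1 - 31))*12 - 2869494 = (961*(-30))*12 - 2869494 = -28830*12 - 2869494 = -345960 - 2869494 = -3215454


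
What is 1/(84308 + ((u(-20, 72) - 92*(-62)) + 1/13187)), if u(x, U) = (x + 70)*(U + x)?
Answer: 13187/1221274445 ≈ 1.0798e-5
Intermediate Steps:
u(x, U) = (70 + x)*(U + x)
1/(84308 + ((u(-20, 72) - 92*(-62)) + 1/13187)) = 1/(84308 + ((((-20)² + 70*72 + 70*(-20) + 72*(-20)) - 92*(-62)) + 1/13187)) = 1/(84308 + (((400 + 5040 - 1400 - 1440) + 5704) + 1/13187)) = 1/(84308 + ((2600 + 5704) + 1/13187)) = 1/(84308 + (8304 + 1/13187)) = 1/(84308 + 109504849/13187) = 1/(1221274445/13187) = 13187/1221274445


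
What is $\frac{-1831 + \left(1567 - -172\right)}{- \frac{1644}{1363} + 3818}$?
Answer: $- \frac{62698}{2601145} \approx -0.024104$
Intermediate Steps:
$\frac{-1831 + \left(1567 - -172\right)}{- \frac{1644}{1363} + 3818} = \frac{-1831 + \left(1567 + 172\right)}{\left(-1644\right) \frac{1}{1363} + 3818} = \frac{-1831 + 1739}{- \frac{1644}{1363} + 3818} = - \frac{92}{\frac{5202290}{1363}} = \left(-92\right) \frac{1363}{5202290} = - \frac{62698}{2601145}$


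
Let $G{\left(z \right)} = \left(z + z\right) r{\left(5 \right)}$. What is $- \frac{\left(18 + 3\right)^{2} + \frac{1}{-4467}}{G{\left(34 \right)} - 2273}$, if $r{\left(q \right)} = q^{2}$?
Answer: $\frac{1969946}{2559591} \approx 0.76963$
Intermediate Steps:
$G{\left(z \right)} = 50 z$ ($G{\left(z \right)} = \left(z + z\right) 5^{2} = 2 z 25 = 50 z$)
$- \frac{\left(18 + 3\right)^{2} + \frac{1}{-4467}}{G{\left(34 \right)} - 2273} = - \frac{\left(18 + 3\right)^{2} + \frac{1}{-4467}}{50 \cdot 34 - 2273} = - \frac{21^{2} - \frac{1}{4467}}{1700 - 2273} = - \frac{441 - \frac{1}{4467}}{-573} = - \frac{1969946 \left(-1\right)}{4467 \cdot 573} = \left(-1\right) \left(- \frac{1969946}{2559591}\right) = \frac{1969946}{2559591}$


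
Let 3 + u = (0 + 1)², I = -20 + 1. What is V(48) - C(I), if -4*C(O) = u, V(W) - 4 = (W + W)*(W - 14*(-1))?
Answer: 11911/2 ≈ 5955.5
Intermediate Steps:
I = -19
V(W) = 4 + 2*W*(14 + W) (V(W) = 4 + (W + W)*(W - 14*(-1)) = 4 + (2*W)*(W + 14) = 4 + (2*W)*(14 + W) = 4 + 2*W*(14 + W))
u = -2 (u = -3 + (0 + 1)² = -3 + 1² = -3 + 1 = -2)
C(O) = ½ (C(O) = -¼*(-2) = ½)
V(48) - C(I) = (4 + 2*48² + 28*48) - 1*½ = (4 + 2*2304 + 1344) - ½ = (4 + 4608 + 1344) - ½ = 5956 - ½ = 11911/2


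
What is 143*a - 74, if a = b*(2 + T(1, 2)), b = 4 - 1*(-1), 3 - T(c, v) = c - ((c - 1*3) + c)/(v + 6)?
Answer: 21573/8 ≈ 2696.6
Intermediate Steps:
T(c, v) = 3 - c + (-3 + 2*c)/(6 + v) (T(c, v) = 3 - (c - ((c - 1*3) + c)/(v + 6)) = 3 - (c - ((c - 3) + c)/(6 + v)) = 3 - (c - ((-3 + c) + c)/(6 + v)) = 3 - (c - (-3 + 2*c)/(6 + v)) = 3 + (-c + (-3 + 2*c)/(6 + v)) = 3 - c + (-3 + 2*c)/(6 + v))
b = 5 (b = 4 + 1 = 5)
a = 155/8 (a = 5*(2 + (15 - 4*1 + 3*2 - 1*1*2)/(6 + 2)) = 5*(2 + (15 - 4 + 6 - 2)/8) = 5*(2 + (⅛)*15) = 5*(2 + 15/8) = 5*(31/8) = 155/8 ≈ 19.375)
143*a - 74 = 143*(155/8) - 74 = 22165/8 - 74 = 21573/8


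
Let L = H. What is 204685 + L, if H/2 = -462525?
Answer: -720365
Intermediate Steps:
H = -925050 (H = 2*(-462525) = -925050)
L = -925050
204685 + L = 204685 - 925050 = -720365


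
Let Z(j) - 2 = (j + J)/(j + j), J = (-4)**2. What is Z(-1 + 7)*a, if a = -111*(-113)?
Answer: 96163/2 ≈ 48082.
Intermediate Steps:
J = 16
Z(j) = 2 + (16 + j)/(2*j) (Z(j) = 2 + (j + 16)/(j + j) = 2 + (16 + j)/((2*j)) = 2 + (16 + j)*(1/(2*j)) = 2 + (16 + j)/(2*j))
a = 12543
Z(-1 + 7)*a = (5/2 + 8/(-1 + 7))*12543 = (5/2 + 8/6)*12543 = (5/2 + 8*(1/6))*12543 = (5/2 + 4/3)*12543 = (23/6)*12543 = 96163/2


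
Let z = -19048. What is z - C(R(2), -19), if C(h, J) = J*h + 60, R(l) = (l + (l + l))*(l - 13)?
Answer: -20362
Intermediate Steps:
R(l) = 3*l*(-13 + l) (R(l) = (l + 2*l)*(-13 + l) = (3*l)*(-13 + l) = 3*l*(-13 + l))
C(h, J) = 60 + J*h
z - C(R(2), -19) = -19048 - (60 - 57*2*(-13 + 2)) = -19048 - (60 - 57*2*(-11)) = -19048 - (60 - 19*(-66)) = -19048 - (60 + 1254) = -19048 - 1*1314 = -19048 - 1314 = -20362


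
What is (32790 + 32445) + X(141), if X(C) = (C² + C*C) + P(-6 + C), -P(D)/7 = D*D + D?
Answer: -23523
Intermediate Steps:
P(D) = -7*D - 7*D² (P(D) = -7*(D*D + D) = -7*(D² + D) = -7*(D + D²) = -7*D - 7*D²)
X(C) = 2*C² - 7*(-6 + C)*(-5 + C) (X(C) = (C² + C*C) - 7*(-6 + C)*(1 + (-6 + C)) = (C² + C²) - 7*(-6 + C)*(-5 + C) = 2*C² - 7*(-6 + C)*(-5 + C))
(32790 + 32445) + X(141) = (32790 + 32445) + (-210 - 5*141² + 77*141) = 65235 + (-210 - 5*19881 + 10857) = 65235 + (-210 - 99405 + 10857) = 65235 - 88758 = -23523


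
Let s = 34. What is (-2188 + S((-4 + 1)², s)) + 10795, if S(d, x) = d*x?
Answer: 8913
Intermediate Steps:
(-2188 + S((-4 + 1)², s)) + 10795 = (-2188 + (-4 + 1)²*34) + 10795 = (-2188 + (-3)²*34) + 10795 = (-2188 + 9*34) + 10795 = (-2188 + 306) + 10795 = -1882 + 10795 = 8913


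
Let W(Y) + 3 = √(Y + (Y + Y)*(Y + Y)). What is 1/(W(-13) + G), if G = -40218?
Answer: -13407/539242726 - √663/1617728178 ≈ -2.4879e-5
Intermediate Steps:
W(Y) = -3 + √(Y + 4*Y²) (W(Y) = -3 + √(Y + (Y + Y)*(Y + Y)) = -3 + √(Y + (2*Y)*(2*Y)) = -3 + √(Y + 4*Y²))
1/(W(-13) + G) = 1/((-3 + √(-13*(1 + 4*(-13)))) - 40218) = 1/((-3 + √(-13*(1 - 52))) - 40218) = 1/((-3 + √(-13*(-51))) - 40218) = 1/((-3 + √663) - 40218) = 1/(-40221 + √663)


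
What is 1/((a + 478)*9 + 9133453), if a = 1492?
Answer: 1/9151183 ≈ 1.0928e-7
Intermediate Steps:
1/((a + 478)*9 + 9133453) = 1/((1492 + 478)*9 + 9133453) = 1/(1970*9 + 9133453) = 1/(17730 + 9133453) = 1/9151183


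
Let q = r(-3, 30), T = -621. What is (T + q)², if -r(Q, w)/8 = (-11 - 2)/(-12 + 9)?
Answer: 3869089/9 ≈ 4.2990e+5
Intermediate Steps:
r(Q, w) = -104/3 (r(Q, w) = -8*(-11 - 2)/(-12 + 9) = -(-104)/(-3) = -(-104)*(-1)/3 = -8*13/3 = -104/3)
q = -104/3 ≈ -34.667
(T + q)² = (-621 - 104/3)² = (-1967/3)² = 3869089/9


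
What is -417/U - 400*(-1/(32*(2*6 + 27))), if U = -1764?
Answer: 1419/2548 ≈ 0.55691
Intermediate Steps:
-417/U - 400*(-1/(32*(2*6 + 27))) = -417/(-1764) - 400*(-1/(32*(2*6 + 27))) = -417*(-1/1764) - 400*(-1/(32*(12 + 27))) = 139/588 - 400/(39*(-32)) = 139/588 - 400/(-1248) = 139/588 - 400*(-1/1248) = 139/588 + 25/78 = 1419/2548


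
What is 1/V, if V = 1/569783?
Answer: 569783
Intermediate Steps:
V = 1/569783 ≈ 1.7551e-6
1/V = 1/(1/569783) = 569783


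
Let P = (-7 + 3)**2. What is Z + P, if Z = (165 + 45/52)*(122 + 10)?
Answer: 284833/13 ≈ 21910.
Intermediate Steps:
Z = 284625/13 (Z = (165 + 45*(1/52))*132 = (165 + 45/52)*132 = (8625/52)*132 = 284625/13 ≈ 21894.)
P = 16 (P = (-4)**2 = 16)
Z + P = 284625/13 + 16 = 284833/13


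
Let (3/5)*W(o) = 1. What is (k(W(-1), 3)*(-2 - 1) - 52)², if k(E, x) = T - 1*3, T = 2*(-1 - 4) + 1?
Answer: 256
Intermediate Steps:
W(o) = 5/3 (W(o) = (5/3)*1 = 5/3)
T = -9 (T = 2*(-5) + 1 = -10 + 1 = -9)
k(E, x) = -12 (k(E, x) = -9 - 1*3 = -9 - 3 = -12)
(k(W(-1), 3)*(-2 - 1) - 52)² = (-12*(-2 - 1) - 52)² = (-12*(-3) - 52)² = (36 - 52)² = (-16)² = 256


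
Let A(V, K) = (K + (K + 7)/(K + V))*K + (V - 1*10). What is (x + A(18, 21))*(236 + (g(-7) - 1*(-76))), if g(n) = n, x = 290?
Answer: 2989915/13 ≈ 2.2999e+5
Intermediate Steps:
A(V, K) = -10 + V + K*(K + (7 + K)/(K + V)) (A(V, K) = (K + (7 + K)/(K + V))*K + (V - 10) = (K + (7 + K)/(K + V))*K + (-10 + V) = K*(K + (7 + K)/(K + V)) + (-10 + V) = -10 + V + K*(K + (7 + K)/(K + V)))
(x + A(18, 21))*(236 + (g(-7) - 1*(-76))) = (290 + (21**2 + 21**3 + 18**2 - 10*18 - 3*21 + 21*18 + 18*21**2)/(21 + 18))*(236 + (-7 - 1*(-76))) = (290 + (441 + 9261 + 324 - 180 - 63 + 378 + 18*441)/39)*(236 + (-7 + 76)) = (290 + (441 + 9261 + 324 - 180 - 63 + 378 + 7938)/39)*(236 + 69) = (290 + (1/39)*18099)*305 = (290 + 6033/13)*305 = (9803/13)*305 = 2989915/13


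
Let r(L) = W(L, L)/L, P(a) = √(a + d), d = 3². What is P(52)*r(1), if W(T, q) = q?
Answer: √61 ≈ 7.8102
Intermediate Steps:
d = 9
P(a) = √(9 + a) (P(a) = √(a + 9) = √(9 + a))
r(L) = 1 (r(L) = L/L = 1)
P(52)*r(1) = √(9 + 52)*1 = √61*1 = √61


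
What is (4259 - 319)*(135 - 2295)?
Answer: -8510400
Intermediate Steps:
(4259 - 319)*(135 - 2295) = 3940*(-2160) = -8510400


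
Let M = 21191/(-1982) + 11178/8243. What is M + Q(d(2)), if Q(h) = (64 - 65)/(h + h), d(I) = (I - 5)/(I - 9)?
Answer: -257374771/24506439 ≈ -10.502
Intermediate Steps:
d(I) = (-5 + I)/(-9 + I)
Q(h) = -1/(2*h)
M = -152522617/16337626 (M = 21191*(-1/1982) + 11178*(1/8243) = -21191/1982 + 11178/8243 = -152522617/16337626 ≈ -9.3357)
M + Q(d(2)) = -152522617/16337626 - (-9 + 2)/(-5 + 2)/2 = -152522617/16337626 - 1/(2*(-3/(-7))) = -152522617/16337626 - 1/(2*((-1/7*(-3)))) = -152522617/16337626 - 1/(2*3/7) = -152522617/16337626 - 1/2*7/3 = -152522617/16337626 - 7/6 = -257374771/24506439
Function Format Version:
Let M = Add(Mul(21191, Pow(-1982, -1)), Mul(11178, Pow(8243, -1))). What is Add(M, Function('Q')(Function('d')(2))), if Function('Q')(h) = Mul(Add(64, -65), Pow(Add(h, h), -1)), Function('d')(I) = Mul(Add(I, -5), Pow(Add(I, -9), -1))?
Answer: Rational(-257374771, 24506439) ≈ -10.502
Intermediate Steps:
Function('d')(I) = Mul(Pow(Add(-9, I), -1), Add(-5, I)) (Function('d')(I) = Mul(Add(-5, I), Pow(Add(-9, I), -1)) = Mul(Pow(Add(-9, I), -1), Add(-5, I)))
Function('Q')(h) = Mul(Rational(-1, 2), Pow(h, -1)) (Function('Q')(h) = Mul(-1, Pow(Mul(2, h), -1)) = Mul(-1, Mul(Rational(1, 2), Pow(h, -1))) = Mul(Rational(-1, 2), Pow(h, -1)))
M = Rational(-152522617, 16337626) (M = Add(Mul(21191, Rational(-1, 1982)), Mul(11178, Rational(1, 8243))) = Add(Rational(-21191, 1982), Rational(11178, 8243)) = Rational(-152522617, 16337626) ≈ -9.3357)
Add(M, Function('Q')(Function('d')(2))) = Add(Rational(-152522617, 16337626), Mul(Rational(-1, 2), Pow(Mul(Pow(Add(-9, 2), -1), Add(-5, 2)), -1))) = Add(Rational(-152522617, 16337626), Mul(Rational(-1, 2), Pow(Mul(Pow(-7, -1), -3), -1))) = Add(Rational(-152522617, 16337626), Mul(Rational(-1, 2), Pow(Mul(Rational(-1, 7), -3), -1))) = Add(Rational(-152522617, 16337626), Mul(Rational(-1, 2), Pow(Rational(3, 7), -1))) = Add(Rational(-152522617, 16337626), Mul(Rational(-1, 2), Rational(7, 3))) = Add(Rational(-152522617, 16337626), Rational(-7, 6)) = Rational(-257374771, 24506439)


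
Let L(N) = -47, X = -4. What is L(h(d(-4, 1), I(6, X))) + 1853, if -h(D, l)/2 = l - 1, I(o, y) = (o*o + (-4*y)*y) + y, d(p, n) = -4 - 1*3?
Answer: 1806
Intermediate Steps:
d(p, n) = -7 (d(p, n) = -4 - 3 = -7)
I(o, y) = y + o**2 - 4*y**2 (I(o, y) = (o**2 - 4*y**2) + y = y + o**2 - 4*y**2)
h(D, l) = 2 - 2*l (h(D, l) = -2*(l - 1) = -2*(-1 + l) = 2 - 2*l)
L(h(d(-4, 1), I(6, X))) + 1853 = -47 + 1853 = 1806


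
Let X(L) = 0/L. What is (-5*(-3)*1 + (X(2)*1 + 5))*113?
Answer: 2260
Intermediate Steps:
X(L) = 0
(-5*(-3)*1 + (X(2)*1 + 5))*113 = (-5*(-3)*1 + (0*1 + 5))*113 = (15*1 + (0 + 5))*113 = (15 + 5)*113 = 20*113 = 2260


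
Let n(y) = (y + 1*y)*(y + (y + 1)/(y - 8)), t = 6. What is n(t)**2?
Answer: 900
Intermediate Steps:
n(y) = 2*y*(y + (1 + y)/(-8 + y)) (n(y) = (y + y)*(y + (1 + y)/(-8 + y)) = (2*y)*(y + (1 + y)/(-8 + y)) = 2*y*(y + (1 + y)/(-8 + y)))
n(t)**2 = (2*6*(1 + 6**2 - 7*6)/(-8 + 6))**2 = (2*6*(1 + 36 - 42)/(-2))**2 = (2*6*(-1/2)*(-5))**2 = 30**2 = 900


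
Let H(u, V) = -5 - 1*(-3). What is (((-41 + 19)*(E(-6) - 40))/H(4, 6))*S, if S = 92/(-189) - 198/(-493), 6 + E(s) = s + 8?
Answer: 3840056/93177 ≈ 41.212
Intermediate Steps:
H(u, V) = -2 (H(u, V) = -5 + 3 = -2)
E(s) = 2 + s (E(s) = -6 + (s + 8) = -6 + (8 + s) = 2 + s)
S = -7934/93177 (S = 92*(-1/189) - 198*(-1/493) = -92/189 + 198/493 = -7934/93177 ≈ -0.085150)
(((-41 + 19)*(E(-6) - 40))/H(4, 6))*S = (((-41 + 19)*((2 - 6) - 40))/(-2))*(-7934/93177) = (-22*(-4 - 40)*(-½))*(-7934/93177) = (-22*(-44)*(-½))*(-7934/93177) = (968*(-½))*(-7934/93177) = -484*(-7934/93177) = 3840056/93177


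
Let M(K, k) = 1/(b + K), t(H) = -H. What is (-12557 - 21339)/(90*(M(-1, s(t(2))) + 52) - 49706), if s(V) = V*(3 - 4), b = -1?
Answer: 33896/45071 ≈ 0.75206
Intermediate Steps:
s(V) = -V (s(V) = V*(-1) = -V)
M(K, k) = 1/(-1 + K)
(-12557 - 21339)/(90*(M(-1, s(t(2))) + 52) - 49706) = (-12557 - 21339)/(90*(1/(-1 - 1) + 52) - 49706) = -33896/(90*(1/(-2) + 52) - 49706) = -33896/(90*(-1/2 + 52) - 49706) = -33896/(90*(103/2) - 49706) = -33896/(4635 - 49706) = -33896/(-45071) = -33896*(-1/45071) = 33896/45071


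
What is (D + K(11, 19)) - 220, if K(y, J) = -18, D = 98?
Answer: -140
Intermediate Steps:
(D + K(11, 19)) - 220 = (98 - 18) - 220 = 80 - 220 = -140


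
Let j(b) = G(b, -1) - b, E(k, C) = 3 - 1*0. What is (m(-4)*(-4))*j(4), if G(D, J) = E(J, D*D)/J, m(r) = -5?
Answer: -140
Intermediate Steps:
E(k, C) = 3 (E(k, C) = 3 + 0 = 3)
G(D, J) = 3/J
j(b) = -3 - b (j(b) = 3/(-1) - b = 3*(-1) - b = -3 - b)
(m(-4)*(-4))*j(4) = (-5*(-4))*(-3 - 1*4) = 20*(-3 - 4) = 20*(-7) = -140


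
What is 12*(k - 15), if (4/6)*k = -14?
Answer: -432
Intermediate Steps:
k = -21 (k = (3/2)*(-14) = -21)
12*(k - 15) = 12*(-21 - 15) = 12*(-36) = -432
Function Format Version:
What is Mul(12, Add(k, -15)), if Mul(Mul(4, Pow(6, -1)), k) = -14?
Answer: -432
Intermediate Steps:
k = -21 (k = Mul(Rational(3, 2), -14) = -21)
Mul(12, Add(k, -15)) = Mul(12, Add(-21, -15)) = Mul(12, -36) = -432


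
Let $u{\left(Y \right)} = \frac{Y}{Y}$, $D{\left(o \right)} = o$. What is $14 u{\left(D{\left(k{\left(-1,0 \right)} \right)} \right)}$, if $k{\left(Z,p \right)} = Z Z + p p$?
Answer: $14$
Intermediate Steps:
$k{\left(Z,p \right)} = Z^{2} + p^{2}$
$u{\left(Y \right)} = 1$
$14 u{\left(D{\left(k{\left(-1,0 \right)} \right)} \right)} = 14 \cdot 1 = 14$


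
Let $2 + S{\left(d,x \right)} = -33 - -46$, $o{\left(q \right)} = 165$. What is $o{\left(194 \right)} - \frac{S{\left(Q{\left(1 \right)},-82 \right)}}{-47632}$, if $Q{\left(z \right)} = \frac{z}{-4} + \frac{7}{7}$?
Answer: $\frac{7859291}{47632} \approx 165.0$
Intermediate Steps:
$Q{\left(z \right)} = 1 - \frac{z}{4}$ ($Q{\left(z \right)} = z \left(- \frac{1}{4}\right) + 7 \cdot \frac{1}{7} = - \frac{z}{4} + 1 = 1 - \frac{z}{4}$)
$S{\left(d,x \right)} = 11$ ($S{\left(d,x \right)} = -2 - -13 = -2 + \left(-33 + 46\right) = -2 + 13 = 11$)
$o{\left(194 \right)} - \frac{S{\left(Q{\left(1 \right)},-82 \right)}}{-47632} = 165 - \frac{11}{-47632} = 165 - 11 \left(- \frac{1}{47632}\right) = 165 - - \frac{11}{47632} = 165 + \frac{11}{47632} = \frac{7859291}{47632}$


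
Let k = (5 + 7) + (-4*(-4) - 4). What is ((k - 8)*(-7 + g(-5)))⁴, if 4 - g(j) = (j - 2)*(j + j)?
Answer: 1861107122176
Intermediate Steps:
k = 24 (k = 12 + (16 - 4) = 12 + 12 = 24)
g(j) = 4 - 2*j*(-2 + j) (g(j) = 4 - (j - 2)*(j + j) = 4 - (-2 + j)*2*j = 4 - 2*j*(-2 + j))
((k - 8)*(-7 + g(-5)))⁴ = ((24 - 8)*(-7 + (4 - 2*(-5)² + 4*(-5))))⁴ = (16*(-7 + (4 - 2*25 - 20)))⁴ = (16*(-7 + (4 - 50 - 20)))⁴ = (16*(-7 - 66))⁴ = (16*(-73))⁴ = (-1168)⁴ = 1861107122176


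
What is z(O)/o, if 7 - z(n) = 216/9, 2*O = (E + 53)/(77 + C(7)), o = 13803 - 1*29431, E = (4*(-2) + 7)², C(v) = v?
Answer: 17/15628 ≈ 0.0010878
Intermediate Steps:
E = 1 (E = (-8 + 7)² = (-1)² = 1)
o = -15628 (o = 13803 - 29431 = -15628)
O = 9/28 (O = ((1 + 53)/(77 + 7))/2 = (54/84)/2 = (54*(1/84))/2 = (½)*(9/14) = 9/28 ≈ 0.32143)
z(n) = -17 (z(n) = 7 - 216/9 = 7 - 1*24 = 7 - 24 = -17)
z(O)/o = -17/(-15628) = -17*(-1/15628) = 17/15628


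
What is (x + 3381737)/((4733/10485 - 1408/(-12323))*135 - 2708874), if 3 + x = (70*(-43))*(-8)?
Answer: -9778974099826/7777659589449 ≈ -1.2573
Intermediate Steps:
x = 24077 (x = -3 + (70*(-43))*(-8) = -3 - 3010*(-8) = -3 + 24080 = 24077)
(x + 3381737)/((4733/10485 - 1408/(-12323))*135 - 2708874) = (24077 + 3381737)/((4733/10485 - 1408/(-12323))*135 - 2708874) = 3405814/((4733*(1/10485) - 1408*(-1/12323))*135 - 2708874) = 3405814/((4733/10485 + 1408/12323)*135 - 2708874) = 3405814/((73087639/129206655)*135 - 2708874) = 3405814/(219262917/2871259 - 2708874) = 3405814/(-7777659589449/2871259) = 3405814*(-2871259/7777659589449) = -9778974099826/7777659589449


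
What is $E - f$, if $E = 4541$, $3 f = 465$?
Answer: $4386$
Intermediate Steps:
$f = 155$ ($f = \frac{1}{3} \cdot 465 = 155$)
$E - f = 4541 - 155 = 4386$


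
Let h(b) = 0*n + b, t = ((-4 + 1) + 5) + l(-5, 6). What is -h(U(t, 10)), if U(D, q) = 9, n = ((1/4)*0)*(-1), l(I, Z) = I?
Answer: -9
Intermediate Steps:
n = 0 (n = ((1*(1/4))*0)*(-1) = ((1/4)*0)*(-1) = 0*(-1) = 0)
t = -3 (t = ((-4 + 1) + 5) - 5 = (-3 + 5) - 5 = 2 - 5 = -3)
h(b) = b (h(b) = 0*0 + b = 0 + b = b)
-h(U(t, 10)) = -1*9 = -9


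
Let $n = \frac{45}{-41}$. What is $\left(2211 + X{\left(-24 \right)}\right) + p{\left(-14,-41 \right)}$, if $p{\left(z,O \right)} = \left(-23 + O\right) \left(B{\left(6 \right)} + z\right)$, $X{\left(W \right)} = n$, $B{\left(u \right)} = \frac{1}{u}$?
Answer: $\frac{380714}{123} \approx 3095.2$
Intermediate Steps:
$n = - \frac{45}{41}$ ($n = 45 \left(- \frac{1}{41}\right) = - \frac{45}{41} \approx -1.0976$)
$X{\left(W \right)} = - \frac{45}{41}$
$p{\left(z,O \right)} = \left(-23 + O\right) \left(\frac{1}{6} + z\right)$
$\left(2211 + X{\left(-24 \right)}\right) + p{\left(-14,-41 \right)} = \left(2211 - \frac{45}{41}\right) - - \frac{2656}{3} = \frac{90606}{41} + \left(- \frac{23}{6} + 322 - \frac{41}{6} + 574\right) = \frac{90606}{41} + \frac{2656}{3} = \frac{380714}{123}$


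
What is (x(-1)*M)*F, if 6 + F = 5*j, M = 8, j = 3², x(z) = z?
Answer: -312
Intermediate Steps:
j = 9
F = 39 (F = -6 + 5*9 = -6 + 45 = 39)
(x(-1)*M)*F = -1*8*39 = -8*39 = -312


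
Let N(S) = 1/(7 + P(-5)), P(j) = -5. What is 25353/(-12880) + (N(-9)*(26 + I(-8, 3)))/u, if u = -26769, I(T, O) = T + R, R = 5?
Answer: -678822577/344784720 ≈ -1.9688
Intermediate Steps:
I(T, O) = 5 + T (I(T, O) = T + 5 = 5 + T)
N(S) = 1/2 (N(S) = 1/(7 - 5) = 1/2)
25353/(-12880) + (N(-9)*(26 + I(-8, 3)))/u = 25353/(-12880) + ((26 + (5 - 8))/2)/(-26769) = 25353*(-1/12880) + ((26 - 3)/2)*(-1/26769) = -25353/12880 + ((1/2)*23)*(-1/26769) = -25353/12880 + (23/2)*(-1/26769) = -25353/12880 - 23/53538 = -678822577/344784720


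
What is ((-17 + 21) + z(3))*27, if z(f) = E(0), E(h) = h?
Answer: 108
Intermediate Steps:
z(f) = 0
((-17 + 21) + z(3))*27 = ((-17 + 21) + 0)*27 = (4 + 0)*27 = 4*27 = 108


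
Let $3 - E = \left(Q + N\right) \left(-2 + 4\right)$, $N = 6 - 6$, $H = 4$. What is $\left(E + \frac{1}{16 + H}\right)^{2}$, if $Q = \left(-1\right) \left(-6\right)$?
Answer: $\frac{32041}{400} \approx 80.103$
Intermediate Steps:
$Q = 6$
$N = 0$ ($N = 6 - 6 = 0$)
$E = -9$ ($E = 3 - \left(6 + 0\right) \left(-2 + 4\right) = 3 - 6 \cdot 2 = 3 - 12 = -9$)
$\left(E + \frac{1}{16 + H}\right)^{2} = \left(-9 + \frac{1}{16 + 4}\right)^{2} = \left(-9 + \frac{1}{20}\right)^{2} = \left(- \frac{179}{20}\right)^{2} = \frac{32041}{400}$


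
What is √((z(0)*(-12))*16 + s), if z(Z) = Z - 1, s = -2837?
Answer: 23*I*√5 ≈ 51.43*I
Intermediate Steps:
z(Z) = -1 + Z
√((z(0)*(-12))*16 + s) = √(((-1 + 0)*(-12))*16 - 2837) = √(-1*(-12)*16 - 2837) = √(12*16 - 2837) = √(192 - 2837) = √(-2645) = 23*I*√5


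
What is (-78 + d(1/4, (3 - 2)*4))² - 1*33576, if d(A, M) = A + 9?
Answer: -461591/16 ≈ -28849.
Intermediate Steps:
d(A, M) = 9 + A
(-78 + d(1/4, (3 - 2)*4))² - 1*33576 = (-78 + (9 + 1/4))² - 1*33576 = (-78 + (9 + ¼))² - 33576 = (-78 + 37/4)² - 33576 = (-275/4)² - 33576 = 75625/16 - 33576 = -461591/16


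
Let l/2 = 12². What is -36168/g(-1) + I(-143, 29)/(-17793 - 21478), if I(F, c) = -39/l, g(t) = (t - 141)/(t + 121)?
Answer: 8181236322203/267671136 ≈ 30565.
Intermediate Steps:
l = 288 (l = 2*12² = 2*144 = 288)
g(t) = (-141 + t)/(121 + t)
I(F, c) = -13/96 (I(F, c) = -39/288 = -39*1/288 = -13/96)
-36168/g(-1) + I(-143, 29)/(-17793 - 21478) = -36168*(121 - 1)/(-141 - 1) - 13/(96*(-17793 - 21478)) = -36168/(-142/120) - 13/96/(-39271) = -36168/((1/120)*(-142)) - 13/96*(-1/39271) = -36168/(-71/60) + 13/3770016 = -36168*(-60/71) + 13/3770016 = 2170080/71 + 13/3770016 = 8181236322203/267671136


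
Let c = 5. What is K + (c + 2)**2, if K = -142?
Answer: -93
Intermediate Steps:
K + (c + 2)**2 = -142 + (5 + 2)**2 = -142 + 7**2 = -142 + 49 = -93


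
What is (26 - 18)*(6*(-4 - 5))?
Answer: -432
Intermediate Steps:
(26 - 18)*(6*(-4 - 5)) = 8*(6*(-9)) = 8*(-54) = -432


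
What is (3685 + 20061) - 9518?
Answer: 14228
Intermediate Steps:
(3685 + 20061) - 9518 = 23746 - 9518 = 14228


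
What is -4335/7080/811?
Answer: -289/382792 ≈ -0.00075498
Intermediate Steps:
-4335/7080/811 = -4335*1/7080*(1/811) = -289/472*1/811 = -289/382792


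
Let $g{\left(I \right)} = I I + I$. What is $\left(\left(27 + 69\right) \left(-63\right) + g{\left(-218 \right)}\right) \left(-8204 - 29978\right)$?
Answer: $-1575312956$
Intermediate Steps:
$g{\left(I \right)} = I + I^{2}$ ($g{\left(I \right)} = I^{2} + I = I + I^{2}$)
$\left(\left(27 + 69\right) \left(-63\right) + g{\left(-218 \right)}\right) \left(-8204 - 29978\right) = \left(\left(27 + 69\right) \left(-63\right) - 218 \left(1 - 218\right)\right) \left(-8204 - 29978\right) = \left(96 \left(-63\right) - -47306\right) \left(-38182\right) = \left(-6048 + 47306\right) \left(-38182\right) = 41258 \left(-38182\right) = -1575312956$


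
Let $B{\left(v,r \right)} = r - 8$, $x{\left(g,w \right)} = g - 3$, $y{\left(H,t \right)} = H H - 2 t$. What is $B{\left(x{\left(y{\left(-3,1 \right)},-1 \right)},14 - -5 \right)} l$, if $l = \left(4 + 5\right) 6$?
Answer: $594$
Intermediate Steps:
$y{\left(H,t \right)} = H^{2} - 2 t$
$x{\left(g,w \right)} = -3 + g$
$l = 54$ ($l = 9 \cdot 6 = 54$)
$B{\left(v,r \right)} = -8 + r$
$B{\left(x{\left(y{\left(-3,1 \right)},-1 \right)},14 - -5 \right)} l = \left(-8 + \left(14 - -5\right)\right) 54 = \left(-8 + \left(14 + 5\right)\right) 54 = \left(-8 + 19\right) 54 = 11 \cdot 54 = 594$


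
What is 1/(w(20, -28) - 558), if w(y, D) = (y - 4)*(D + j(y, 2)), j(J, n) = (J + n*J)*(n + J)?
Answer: 1/20114 ≈ 4.9717e-5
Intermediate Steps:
j(J, n) = (J + n)*(J + J*n) (j(J, n) = (J + J*n)*(J + n) = (J + n)*(J + J*n))
w(y, D) = (-4 + y)*(D + y*(6 + 3*y)) (w(y, D) = (y - 4)*(D + y*(y + 2 + 2**2 + y*2)) = (-4 + y)*(D + y*(y + 2 + 4 + 2*y)) = (-4 + y)*(D + y*(6 + 3*y)))
1/(w(20, -28) - 558) = 1/((-24*20 - 6*20**2 - 4*(-28) + 3*20**3 - 28*20) - 558) = 1/((-480 - 6*400 + 112 + 3*8000 - 560) - 558) = 1/((-480 - 2400 + 112 + 24000 - 560) - 558) = 1/(20672 - 558) = 1/20114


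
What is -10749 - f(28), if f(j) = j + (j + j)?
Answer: -10833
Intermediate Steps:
f(j) = 3*j (f(j) = j + 2*j = 3*j)
-10749 - f(28) = -10749 - 3*28 = -10749 - 1*84 = -10749 - 84 = -10833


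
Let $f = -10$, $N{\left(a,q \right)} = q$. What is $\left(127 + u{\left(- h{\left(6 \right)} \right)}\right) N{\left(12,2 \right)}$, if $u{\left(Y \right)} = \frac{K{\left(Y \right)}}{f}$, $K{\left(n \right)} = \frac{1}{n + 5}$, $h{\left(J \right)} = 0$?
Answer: $\frac{6349}{25} \approx 253.96$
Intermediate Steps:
$K{\left(n \right)} = \frac{1}{5 + n}$
$u{\left(Y \right)} = - \frac{1}{10 \left(5 + Y\right)}$ ($u{\left(Y \right)} = \frac{1}{\left(5 + Y\right) \left(-10\right)} = \frac{1}{5 + Y} \left(- \frac{1}{10}\right) = - \frac{1}{10 \left(5 + Y\right)}$)
$\left(127 + u{\left(- h{\left(6 \right)} \right)}\right) N{\left(12,2 \right)} = \left(127 - \frac{1}{50 + 10 \left(\left(-1\right) 0\right)}\right) 2 = \left(127 - \frac{1}{50 + 10 \cdot 0}\right) 2 = \left(127 - \frac{1}{50 + 0}\right) 2 = \left(127 - \frac{1}{50}\right) 2 = \frac{6349}{50} \cdot 2 = \frac{6349}{25}$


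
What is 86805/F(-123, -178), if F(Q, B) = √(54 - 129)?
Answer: -5787*I*√3 ≈ -10023.0*I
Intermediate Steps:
F(Q, B) = 5*I*√3 (F(Q, B) = √(-75) = 5*I*√3)
86805/F(-123, -178) = 86805/((5*I*√3)) = 86805*(-I*√3/15) = -5787*I*√3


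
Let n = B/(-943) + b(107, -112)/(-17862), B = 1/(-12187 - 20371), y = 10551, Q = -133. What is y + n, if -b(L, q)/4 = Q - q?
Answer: 964365523329699/91400431538 ≈ 10551.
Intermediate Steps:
b(L, q) = 532 + 4*q (b(L, q) = -4*(-133 - q) = 532 + 4*q)
B = -1/32558 (B = 1/(-32558) = -1/32558 ≈ -3.0714e-5)
n = -429827739/91400431538 (n = -1/32558/(-943) + (532 + 4*(-112))/(-17862) = -1/32558*(-1/943) + (532 - 448)*(-1/17862) = 1/30702194 + 84*(-1/17862) = 1/30702194 - 14/2977 = -429827739/91400431538 ≈ -0.0047027)
y + n = 10551 - 429827739/91400431538 = 964365523329699/91400431538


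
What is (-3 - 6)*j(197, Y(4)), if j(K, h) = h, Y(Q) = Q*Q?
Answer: -144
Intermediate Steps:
Y(Q) = Q**2
(-3 - 6)*j(197, Y(4)) = (-3 - 6)*4**2 = -9*16 = -144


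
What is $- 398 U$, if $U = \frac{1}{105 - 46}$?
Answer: $- \frac{398}{59} \approx -6.7458$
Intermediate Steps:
$U = \frac{1}{59}$ ($U = \frac{1}{105 - 46} = \frac{1}{59} \approx 0.016949$)
$- 398 U = \left(-398\right) \frac{1}{59} = - \frac{398}{59}$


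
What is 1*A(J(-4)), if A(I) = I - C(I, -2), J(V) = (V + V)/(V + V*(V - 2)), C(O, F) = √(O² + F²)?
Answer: -⅖ - 2*√26/5 ≈ -2.4396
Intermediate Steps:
C(O, F) = √(F² + O²)
J(V) = 2*V/(V + V*(-2 + V)) (J(V) = (2*V)/(V + V*(-2 + V)) = 2*V/(V + V*(-2 + V)))
A(I) = I - √(4 + I²) (A(I) = I - √((-2)² + I²) = I - √(4 + I²))
1*A(J(-4)) = 1*(2/(-1 - 4) - √(4 + (2/(-1 - 4))²)) = 1*(2/(-5) - √(4 + (2/(-5))²)) = 1*(2*(-⅕) - √(4 + (2*(-⅕))²)) = 1*(-⅖ - √(4 + (-⅖)²)) = 1*(-⅖ - √(4 + 4/25)) = 1*(-⅖ - √(104/25)) = 1*(-⅖ - 2*√26/5) = -⅖ - 2*√26/5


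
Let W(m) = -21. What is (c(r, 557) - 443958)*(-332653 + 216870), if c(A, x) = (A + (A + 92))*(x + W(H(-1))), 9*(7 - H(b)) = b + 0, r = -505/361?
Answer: 16557960797178/361 ≈ 4.5867e+10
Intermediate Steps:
r = -505/361 (r = -505*1/361 = -505/361 ≈ -1.3989)
H(b) = 7 - b/9 (H(b) = 7 - (b + 0)/9 = 7 - b/9)
c(A, x) = (-21 + x)*(92 + 2*A) (c(A, x) = (A + (A + 92))*(x - 21) = (A + (92 + A))*(-21 + x) = (92 + 2*A)*(-21 + x) = (-21 + x)*(92 + 2*A))
(c(r, 557) - 443958)*(-332653 + 216870) = ((-1932 - 42*(-505/361) + 92*557 + 2*(-505/361)*557) - 443958)*(-332653 + 216870) = ((-1932 + 21210/361 + 51244 - 562570/361) - 443958)*(-115783) = (17260272/361 - 443958)*(-115783) = -143008566/361*(-115783) = 16557960797178/361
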